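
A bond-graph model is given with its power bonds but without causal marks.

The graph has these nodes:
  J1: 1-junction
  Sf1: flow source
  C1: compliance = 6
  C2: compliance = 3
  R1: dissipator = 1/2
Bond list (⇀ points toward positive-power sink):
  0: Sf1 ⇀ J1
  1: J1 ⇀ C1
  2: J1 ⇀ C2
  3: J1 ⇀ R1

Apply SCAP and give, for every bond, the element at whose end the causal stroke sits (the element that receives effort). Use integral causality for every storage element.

#0 |Sf1
#1 |J1
#2 |J1
#3 |J1

b0 →Sf1  (source Sf1 imposes f)
b1 →J1  (common-f at J1 fixed by 0)
b2 →J1  (1-jn J1 has f-setter on 0)
b3 →J1  (common-f at J1 fixed by 0)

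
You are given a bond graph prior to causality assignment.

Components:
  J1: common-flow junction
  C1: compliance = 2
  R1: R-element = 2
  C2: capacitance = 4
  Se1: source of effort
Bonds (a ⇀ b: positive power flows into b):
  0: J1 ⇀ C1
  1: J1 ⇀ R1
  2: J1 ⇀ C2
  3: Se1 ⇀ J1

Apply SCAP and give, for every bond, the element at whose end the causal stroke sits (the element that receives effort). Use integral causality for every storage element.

#0 →J1
#1 →R1
#2 →J1
#3 →J1

bond 3 |J1  (source Se1 imposes e)
bond 0 |J1  (C1: C, integral causality)
bond 2 |J1  (C2 integral (e out))
bond 1 |R1  (closing 1-jn rule on J1)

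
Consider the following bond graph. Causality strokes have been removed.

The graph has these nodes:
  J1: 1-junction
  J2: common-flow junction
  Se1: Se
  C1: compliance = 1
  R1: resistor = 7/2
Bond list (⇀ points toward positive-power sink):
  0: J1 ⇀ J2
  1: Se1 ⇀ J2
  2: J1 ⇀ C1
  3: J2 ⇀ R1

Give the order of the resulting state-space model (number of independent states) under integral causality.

b1 stroke at J2  (Se1 (Se) sets effort on bond)
b2 stroke at J1  (prefer integral on C1)
b0 stroke at J2  (closing 1-jn rule on J1)
b3 stroke at R1  (closing 1-jn rule on J2)

1  (C1 all integral)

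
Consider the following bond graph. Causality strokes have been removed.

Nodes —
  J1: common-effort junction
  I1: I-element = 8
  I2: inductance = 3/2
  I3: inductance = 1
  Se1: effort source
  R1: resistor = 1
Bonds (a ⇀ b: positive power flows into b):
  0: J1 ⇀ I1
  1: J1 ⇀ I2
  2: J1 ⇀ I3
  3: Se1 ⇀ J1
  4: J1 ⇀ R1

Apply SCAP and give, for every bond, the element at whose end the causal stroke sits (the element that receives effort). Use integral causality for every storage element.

β0 stroke→I1
β1 stroke→I2
β2 stroke→I3
β3 stroke→J1
β4 stroke→R1

bond 3 stroke at J1  (Se1: effort source, stroke at far end)
bond 0 stroke at I1  (J1 effort already set via bond 3)
bond 1 stroke at I2  (common-e at J1 fixed by 3)
bond 2 stroke at I3  (J1: bond 3 brought effort, rest push out)
bond 4 stroke at R1  (common-e at J1 fixed by 3)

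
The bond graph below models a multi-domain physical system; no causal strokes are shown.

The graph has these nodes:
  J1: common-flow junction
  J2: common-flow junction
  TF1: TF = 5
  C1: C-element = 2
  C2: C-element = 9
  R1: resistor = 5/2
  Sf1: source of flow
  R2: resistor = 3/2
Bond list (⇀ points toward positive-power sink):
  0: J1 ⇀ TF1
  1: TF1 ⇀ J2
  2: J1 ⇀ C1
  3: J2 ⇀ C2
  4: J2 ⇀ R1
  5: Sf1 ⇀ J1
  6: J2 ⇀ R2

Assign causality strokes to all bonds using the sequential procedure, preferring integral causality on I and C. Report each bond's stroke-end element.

b5 stroke at Sf1  (Sf1: flow source, stroke at near end)
b0 stroke at J1  (1-jn J1 has f-setter on 5)
b2 stroke at J1  (J1 flow already set via bond 5)
b1 stroke at TF1  (TF TF1: opposite of bond 0)
b3 stroke at J2  (J2 flow already set via bond 1)
b4 stroke at J2  (1-jn J2 has f-setter on 1)
b6 stroke at J2  (1-jn J2 has f-setter on 1)

b0 |J1
b1 |TF1
b2 |J1
b3 |J2
b4 |J2
b5 |Sf1
b6 |J2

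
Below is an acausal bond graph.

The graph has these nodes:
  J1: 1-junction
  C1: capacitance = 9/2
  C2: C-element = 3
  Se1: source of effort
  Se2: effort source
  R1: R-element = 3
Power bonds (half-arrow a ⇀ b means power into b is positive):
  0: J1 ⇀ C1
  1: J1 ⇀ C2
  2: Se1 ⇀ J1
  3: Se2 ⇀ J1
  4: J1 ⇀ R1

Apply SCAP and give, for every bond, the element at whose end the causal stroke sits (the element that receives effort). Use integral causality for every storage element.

bond 2 →J1  (source Se1 imposes e)
bond 3 →J1  (Se2 (Se) sets effort on bond)
bond 0 →J1  (C1 integral (e out))
bond 1 →J1  (prefer integral on C2)
bond 4 →R1  (J1 needs exactly one f-in)

b0 stroke→J1
b1 stroke→J1
b2 stroke→J1
b3 stroke→J1
b4 stroke→R1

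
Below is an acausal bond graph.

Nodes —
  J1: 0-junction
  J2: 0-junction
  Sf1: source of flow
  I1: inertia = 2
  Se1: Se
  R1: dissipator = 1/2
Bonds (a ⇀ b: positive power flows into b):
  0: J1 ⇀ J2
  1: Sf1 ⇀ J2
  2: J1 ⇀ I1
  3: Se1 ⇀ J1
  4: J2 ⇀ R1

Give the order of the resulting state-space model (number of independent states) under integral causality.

1  (I1 all integral)

b1 stroke at Sf1  (source Sf1 imposes f)
b3 stroke at J1  (Se1: effort source, stroke at far end)
b0 stroke at J2  (0-jn J1 has e-setter on 3)
b2 stroke at I1  (J1 effort already set via bond 3)
b4 stroke at R1  (0-jn J2 has e-setter on 0)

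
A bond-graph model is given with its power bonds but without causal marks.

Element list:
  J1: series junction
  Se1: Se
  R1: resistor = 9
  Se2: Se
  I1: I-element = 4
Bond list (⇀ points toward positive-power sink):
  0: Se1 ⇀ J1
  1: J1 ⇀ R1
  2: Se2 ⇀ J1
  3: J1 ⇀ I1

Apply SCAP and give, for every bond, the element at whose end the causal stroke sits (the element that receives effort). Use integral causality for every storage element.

bond 0 stroke→J1
bond 1 stroke→J1
bond 2 stroke→J1
bond 3 stroke→I1

#0 stroke at J1  (Se1: effort source, stroke at far end)
#2 stroke at J1  (Se2 fixes effort; stroke away)
#3 stroke at I1  (I1: I, integral causality)
#1 stroke at J1  (J1 flow already set via bond 3)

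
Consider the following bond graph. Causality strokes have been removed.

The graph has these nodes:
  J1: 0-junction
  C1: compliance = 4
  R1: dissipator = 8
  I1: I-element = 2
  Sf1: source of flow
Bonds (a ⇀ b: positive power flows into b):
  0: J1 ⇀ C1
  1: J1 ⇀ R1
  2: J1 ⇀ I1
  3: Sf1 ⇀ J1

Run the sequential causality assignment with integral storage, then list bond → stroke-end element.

β0 stroke at J1
β1 stroke at R1
β2 stroke at I1
β3 stroke at Sf1

bond 3 →Sf1  (source Sf1 imposes f)
bond 0 →J1  (C1 outputs effort q/C1)
bond 1 →R1  (common-e at J1 fixed by 0)
bond 2 →I1  (J1: bond 0 brought effort, rest push out)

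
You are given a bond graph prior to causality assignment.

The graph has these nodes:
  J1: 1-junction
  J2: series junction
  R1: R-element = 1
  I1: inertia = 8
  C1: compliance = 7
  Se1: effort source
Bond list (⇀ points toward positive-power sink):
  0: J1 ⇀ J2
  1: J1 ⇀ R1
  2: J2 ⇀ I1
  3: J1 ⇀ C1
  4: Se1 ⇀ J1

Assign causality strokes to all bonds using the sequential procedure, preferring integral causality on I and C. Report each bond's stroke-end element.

β0 stroke at J2
β1 stroke at J1
β2 stroke at I1
β3 stroke at J1
β4 stroke at J1

b4 stroke→J1  (Se1 (Se) sets effort on bond)
b2 stroke→I1  (I1 outputs flow p/I1)
b0 stroke→J2  (1-jn J2 has f-setter on 2)
b1 stroke→J1  (1-jn J1 has f-setter on 0)
b3 stroke→J1  (1-jn J1 has f-setter on 0)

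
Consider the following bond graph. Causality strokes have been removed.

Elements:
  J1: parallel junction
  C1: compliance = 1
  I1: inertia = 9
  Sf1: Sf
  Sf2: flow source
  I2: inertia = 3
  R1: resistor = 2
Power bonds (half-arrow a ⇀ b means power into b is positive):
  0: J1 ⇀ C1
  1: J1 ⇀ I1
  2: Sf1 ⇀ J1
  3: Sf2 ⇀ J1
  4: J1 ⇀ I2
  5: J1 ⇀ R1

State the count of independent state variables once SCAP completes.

b2 |Sf1  (Sf1 (Sf) sets flow on bond)
b3 |Sf2  (Sf2 fixes flow; stroke at Sf2)
b0 |J1  (C1 outputs effort q/C1)
b1 |I1  (0-jn J1 has e-setter on 0)
b4 |I2  (0-jn J1 has e-setter on 0)
b5 |R1  (J1 effort already set via bond 0)

3  (C1, I1, I2 all integral)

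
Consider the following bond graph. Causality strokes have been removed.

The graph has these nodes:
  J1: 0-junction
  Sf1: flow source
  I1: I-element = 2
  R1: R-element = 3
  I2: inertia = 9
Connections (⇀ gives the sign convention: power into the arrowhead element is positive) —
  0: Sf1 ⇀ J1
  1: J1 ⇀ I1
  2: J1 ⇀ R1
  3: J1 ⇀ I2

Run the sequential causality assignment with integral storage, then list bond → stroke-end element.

bond 0 |Sf1
bond 1 |I1
bond 2 |J1
bond 3 |I2

#0 |Sf1  (source Sf1 imposes f)
#1 |I1  (prefer integral on I1)
#3 |I2  (prefer integral on I2)
#2 |J1  (J1: last free bond brings effort in)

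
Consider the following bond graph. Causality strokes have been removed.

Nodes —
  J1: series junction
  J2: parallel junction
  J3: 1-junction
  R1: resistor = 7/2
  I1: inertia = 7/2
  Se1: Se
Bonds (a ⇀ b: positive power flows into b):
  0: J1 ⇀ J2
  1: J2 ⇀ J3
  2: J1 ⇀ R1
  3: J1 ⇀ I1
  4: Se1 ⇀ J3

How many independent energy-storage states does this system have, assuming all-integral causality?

1  (I1 all integral)

bond 4 stroke→J3  (source Se1 imposes e)
bond 1 stroke→J2  (J3 needs exactly one f-in)
bond 0 stroke→J1  (0-jn J2 has e-setter on 1)
bond 3 stroke→I1  (I1 integral (f out))
bond 2 stroke→J1  (common-f at J1 fixed by 3)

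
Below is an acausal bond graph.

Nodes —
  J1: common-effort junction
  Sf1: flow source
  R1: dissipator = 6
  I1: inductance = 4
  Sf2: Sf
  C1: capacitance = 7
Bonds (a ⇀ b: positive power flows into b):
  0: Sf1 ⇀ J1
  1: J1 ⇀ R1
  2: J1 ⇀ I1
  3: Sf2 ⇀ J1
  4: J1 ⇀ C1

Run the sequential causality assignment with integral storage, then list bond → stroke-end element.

β0 stroke→Sf1  (source Sf1 imposes f)
β3 stroke→Sf2  (Sf2 fixes flow; stroke at Sf2)
β2 stroke→I1  (I1 integral (f out))
β4 stroke→J1  (C1 integral (e out))
β1 stroke→R1  (J1: bond 4 brought effort, rest push out)

b0 stroke→Sf1
b1 stroke→R1
b2 stroke→I1
b3 stroke→Sf2
b4 stroke→J1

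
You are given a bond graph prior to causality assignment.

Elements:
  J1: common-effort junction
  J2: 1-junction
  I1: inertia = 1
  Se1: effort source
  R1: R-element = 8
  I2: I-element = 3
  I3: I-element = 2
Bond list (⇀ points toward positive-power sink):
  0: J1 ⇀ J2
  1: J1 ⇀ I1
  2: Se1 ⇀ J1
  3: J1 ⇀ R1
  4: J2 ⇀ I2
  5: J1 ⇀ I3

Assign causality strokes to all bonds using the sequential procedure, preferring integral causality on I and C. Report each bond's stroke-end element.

b0 stroke at J2
b1 stroke at I1
b2 stroke at J1
b3 stroke at R1
b4 stroke at I2
b5 stroke at I3

β2 |J1  (Se1: effort source, stroke at far end)
β0 |J2  (J1 effort already set via bond 2)
β1 |I1  (0-jn J1 has e-setter on 2)
β3 |R1  (J1: bond 2 brought effort, rest push out)
β5 |I3  (0-jn J1 has e-setter on 2)
β4 |I2  (J2 needs exactly one f-in)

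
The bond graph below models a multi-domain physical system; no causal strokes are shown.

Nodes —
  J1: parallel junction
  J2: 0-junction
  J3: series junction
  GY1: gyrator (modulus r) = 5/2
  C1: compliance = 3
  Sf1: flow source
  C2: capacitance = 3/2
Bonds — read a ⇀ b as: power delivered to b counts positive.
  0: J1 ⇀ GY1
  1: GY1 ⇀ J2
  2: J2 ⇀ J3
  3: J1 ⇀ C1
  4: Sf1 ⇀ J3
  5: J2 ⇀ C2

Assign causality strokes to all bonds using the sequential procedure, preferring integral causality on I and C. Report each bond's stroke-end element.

b0 stroke→GY1
b1 stroke→GY1
b2 stroke→J3
b3 stroke→J1
b4 stroke→Sf1
b5 stroke→J2

β4 stroke at Sf1  (Sf1: flow source, stroke at near end)
β2 stroke at J3  (1-jn J3 has f-setter on 4)
β3 stroke at J1  (C1: C, integral causality)
β0 stroke at GY1  (0-jn J1 has e-setter on 3)
β1 stroke at GY1  (GY1 both-in/both-out from 0)
β5 stroke at J2  (only one effort-in slot at J2)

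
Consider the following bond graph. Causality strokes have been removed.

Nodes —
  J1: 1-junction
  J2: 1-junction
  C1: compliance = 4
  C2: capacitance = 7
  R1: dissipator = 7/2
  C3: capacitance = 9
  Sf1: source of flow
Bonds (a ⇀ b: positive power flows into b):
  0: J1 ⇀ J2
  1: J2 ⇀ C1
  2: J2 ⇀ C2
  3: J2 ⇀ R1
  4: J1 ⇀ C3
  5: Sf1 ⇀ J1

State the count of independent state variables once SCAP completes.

3  (C1, C2, C3 all integral)

b5 →Sf1  (Sf1: flow source, stroke at near end)
b0 →J1  (common-f at J1 fixed by 5)
b4 →J1  (common-f at J1 fixed by 5)
b1 →J2  (J2: bond 0 brought flow, rest push out)
b2 →J2  (common-f at J2 fixed by 0)
b3 →J2  (J2: bond 0 brought flow, rest push out)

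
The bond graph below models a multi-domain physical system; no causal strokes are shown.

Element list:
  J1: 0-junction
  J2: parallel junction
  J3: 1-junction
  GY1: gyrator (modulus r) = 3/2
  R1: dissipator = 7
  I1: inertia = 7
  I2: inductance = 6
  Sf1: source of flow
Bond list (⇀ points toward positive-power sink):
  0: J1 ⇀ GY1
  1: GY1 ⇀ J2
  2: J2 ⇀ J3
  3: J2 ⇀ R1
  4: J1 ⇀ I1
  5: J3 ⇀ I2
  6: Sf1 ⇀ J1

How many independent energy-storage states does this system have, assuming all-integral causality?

2  (I1, I2 all integral)

bond 6 stroke→Sf1  (source Sf1 imposes f)
bond 4 stroke→I1  (I1 outputs flow p/I1)
bond 0 stroke→J1  (J1: last free bond brings effort in)
bond 1 stroke→J2  (through GY1, causality inverts; strokes same side of GY1)
bond 2 stroke→J3  (J2 effort already set via bond 1)
bond 3 stroke→R1  (0-jn J2 has e-setter on 1)
bond 5 stroke→I2  (J3 needs exactly one f-in)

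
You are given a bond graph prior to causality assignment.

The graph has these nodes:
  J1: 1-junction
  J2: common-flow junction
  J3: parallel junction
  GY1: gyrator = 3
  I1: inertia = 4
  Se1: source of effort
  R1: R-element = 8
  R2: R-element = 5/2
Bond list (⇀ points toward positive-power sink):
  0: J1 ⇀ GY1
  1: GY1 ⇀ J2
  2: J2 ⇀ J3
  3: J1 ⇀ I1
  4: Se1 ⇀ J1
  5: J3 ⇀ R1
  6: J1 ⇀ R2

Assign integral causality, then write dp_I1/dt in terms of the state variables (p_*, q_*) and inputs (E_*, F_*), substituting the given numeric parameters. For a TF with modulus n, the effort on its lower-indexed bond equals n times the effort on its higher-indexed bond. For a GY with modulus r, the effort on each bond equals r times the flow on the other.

β4 stroke→J1  (Se1 (Se) sets effort on bond)
β3 stroke→I1  (I1: I, integral causality)
β0 stroke→J1  (J1: bond 3 brought flow, rest push out)
β6 stroke→J1  (common-f at J1 fixed by 3)
β1 stroke→J2  (through GY1, causality inverts; strokes same side of GY1)
β2 stroke→J3  (only one flow-in slot at J2)
β5 stroke→R1  (J3 effort already set via bond 2)

dp_I1/dt = E_Se1 - 29*p_I1/32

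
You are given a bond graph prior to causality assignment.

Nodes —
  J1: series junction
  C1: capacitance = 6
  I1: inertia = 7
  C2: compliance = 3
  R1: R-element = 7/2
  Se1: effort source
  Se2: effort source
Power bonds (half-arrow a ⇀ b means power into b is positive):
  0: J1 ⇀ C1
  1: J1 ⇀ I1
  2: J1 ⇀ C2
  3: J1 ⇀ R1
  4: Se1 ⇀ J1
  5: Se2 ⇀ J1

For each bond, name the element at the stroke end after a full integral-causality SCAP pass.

bond 4 stroke→J1  (Se1 (Se) sets effort on bond)
bond 5 stroke→J1  (Se2 fixes effort; stroke away)
bond 0 stroke→J1  (prefer integral on C1)
bond 1 stroke→I1  (I1 integral (f out))
bond 2 stroke→J1  (1-jn J1 has f-setter on 1)
bond 3 stroke→J1  (J1 flow already set via bond 1)

b0 stroke→J1
b1 stroke→I1
b2 stroke→J1
b3 stroke→J1
b4 stroke→J1
b5 stroke→J1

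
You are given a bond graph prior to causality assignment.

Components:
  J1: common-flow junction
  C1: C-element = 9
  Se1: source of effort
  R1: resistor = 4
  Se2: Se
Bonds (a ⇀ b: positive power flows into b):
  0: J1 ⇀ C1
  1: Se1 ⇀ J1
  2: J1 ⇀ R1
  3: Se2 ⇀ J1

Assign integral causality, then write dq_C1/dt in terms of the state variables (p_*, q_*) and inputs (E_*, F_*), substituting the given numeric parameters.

bond 1 |J1  (Se1: effort source, stroke at far end)
bond 3 |J1  (Se2 (Se) sets effort on bond)
bond 0 |J1  (prefer integral on C1)
bond 2 |R1  (only one flow-in slot at J1)

dq_C1/dt = E_Se1/4 + E_Se2/4 - q_C1/36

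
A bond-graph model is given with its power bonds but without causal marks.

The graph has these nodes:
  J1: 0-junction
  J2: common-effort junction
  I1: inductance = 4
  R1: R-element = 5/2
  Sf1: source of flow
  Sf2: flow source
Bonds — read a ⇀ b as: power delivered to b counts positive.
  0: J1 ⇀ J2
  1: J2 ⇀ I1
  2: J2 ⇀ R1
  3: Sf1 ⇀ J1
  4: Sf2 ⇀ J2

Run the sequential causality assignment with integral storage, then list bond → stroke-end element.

#0 →J1
#1 →I1
#2 →J2
#3 →Sf1
#4 →Sf2

bond 3 stroke→Sf1  (Sf1 fixes flow; stroke at Sf1)
bond 4 stroke→Sf2  (Sf2 (Sf) sets flow on bond)
bond 0 stroke→J1  (closing 0-jn rule on J1)
bond 1 stroke→I1  (I1: I, integral causality)
bond 2 stroke→J2  (closing 0-jn rule on J2)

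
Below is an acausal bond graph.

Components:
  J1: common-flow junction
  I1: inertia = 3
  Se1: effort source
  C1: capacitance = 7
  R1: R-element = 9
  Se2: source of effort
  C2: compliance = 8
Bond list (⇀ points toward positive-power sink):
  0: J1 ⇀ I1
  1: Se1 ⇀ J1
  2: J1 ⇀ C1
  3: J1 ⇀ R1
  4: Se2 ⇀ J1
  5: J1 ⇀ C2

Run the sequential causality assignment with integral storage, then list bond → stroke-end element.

b0 stroke→I1
b1 stroke→J1
b2 stroke→J1
b3 stroke→J1
b4 stroke→J1
b5 stroke→J1

b1 stroke→J1  (source Se1 imposes e)
b4 stroke→J1  (Se2 (Se) sets effort on bond)
b0 stroke→I1  (I1 integral (f out))
b2 stroke→J1  (J1: bond 0 brought flow, rest push out)
b3 stroke→J1  (1-jn J1 has f-setter on 0)
b5 stroke→J1  (1-jn J1 has f-setter on 0)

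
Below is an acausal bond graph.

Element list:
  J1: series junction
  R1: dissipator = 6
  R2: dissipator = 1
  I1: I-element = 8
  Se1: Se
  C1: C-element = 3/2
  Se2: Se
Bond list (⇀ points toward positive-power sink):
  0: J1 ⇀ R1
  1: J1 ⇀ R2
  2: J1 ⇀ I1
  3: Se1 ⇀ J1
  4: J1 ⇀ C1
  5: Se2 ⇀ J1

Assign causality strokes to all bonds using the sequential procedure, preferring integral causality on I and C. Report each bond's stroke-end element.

β0 stroke→J1
β1 stroke→J1
β2 stroke→I1
β3 stroke→J1
β4 stroke→J1
β5 stroke→J1

bond 3 |J1  (Se1 (Se) sets effort on bond)
bond 5 |J1  (Se2 (Se) sets effort on bond)
bond 2 |I1  (prefer integral on I1)
bond 0 |J1  (J1 flow already set via bond 2)
bond 1 |J1  (common-f at J1 fixed by 2)
bond 4 |J1  (J1 flow already set via bond 2)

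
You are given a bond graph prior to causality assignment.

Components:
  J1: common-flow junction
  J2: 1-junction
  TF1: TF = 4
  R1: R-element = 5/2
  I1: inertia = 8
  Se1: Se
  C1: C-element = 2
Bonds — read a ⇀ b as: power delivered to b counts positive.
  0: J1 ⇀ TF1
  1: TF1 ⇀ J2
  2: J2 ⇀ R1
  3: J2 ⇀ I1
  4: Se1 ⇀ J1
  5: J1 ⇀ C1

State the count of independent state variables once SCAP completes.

2  (C1, I1 all integral)

#4 stroke→J1  (Se1: effort source, stroke at far end)
#3 stroke→I1  (I1 integral (f out))
#1 stroke→J2  (1-jn J2 has f-setter on 3)
#2 stroke→J2  (J2: bond 3 brought flow, rest push out)
#0 stroke→TF1  (TF1 one-in-one-out from 1)
#5 stroke→J1  (1-jn J1 has f-setter on 0)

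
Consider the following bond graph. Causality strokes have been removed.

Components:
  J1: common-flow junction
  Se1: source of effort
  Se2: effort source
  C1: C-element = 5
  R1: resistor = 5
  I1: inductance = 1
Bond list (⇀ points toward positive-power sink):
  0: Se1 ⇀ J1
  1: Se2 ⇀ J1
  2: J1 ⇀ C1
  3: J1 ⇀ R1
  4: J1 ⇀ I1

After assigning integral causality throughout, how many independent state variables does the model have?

#0 |J1  (source Se1 imposes e)
#1 |J1  (Se2: effort source, stroke at far end)
#2 |J1  (C1: C, integral causality)
#4 |I1  (I1 outputs flow p/I1)
#3 |J1  (1-jn J1 has f-setter on 4)

2  (C1, I1 all integral)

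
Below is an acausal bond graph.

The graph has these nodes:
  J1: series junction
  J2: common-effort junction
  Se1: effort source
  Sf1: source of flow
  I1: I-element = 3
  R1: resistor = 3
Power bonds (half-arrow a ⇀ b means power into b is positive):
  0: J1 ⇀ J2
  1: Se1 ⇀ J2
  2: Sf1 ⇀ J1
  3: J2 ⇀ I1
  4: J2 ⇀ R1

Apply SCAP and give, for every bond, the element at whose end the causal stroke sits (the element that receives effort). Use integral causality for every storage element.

β0 →J1
β1 →J2
β2 →Sf1
β3 →I1
β4 →R1

#1 stroke→J2  (Se1 (Se) sets effort on bond)
#2 stroke→Sf1  (Sf1 (Sf) sets flow on bond)
#0 stroke→J1  (J1 flow already set via bond 2)
#3 stroke→I1  (J2: bond 1 brought effort, rest push out)
#4 stroke→R1  (J2: bond 1 brought effort, rest push out)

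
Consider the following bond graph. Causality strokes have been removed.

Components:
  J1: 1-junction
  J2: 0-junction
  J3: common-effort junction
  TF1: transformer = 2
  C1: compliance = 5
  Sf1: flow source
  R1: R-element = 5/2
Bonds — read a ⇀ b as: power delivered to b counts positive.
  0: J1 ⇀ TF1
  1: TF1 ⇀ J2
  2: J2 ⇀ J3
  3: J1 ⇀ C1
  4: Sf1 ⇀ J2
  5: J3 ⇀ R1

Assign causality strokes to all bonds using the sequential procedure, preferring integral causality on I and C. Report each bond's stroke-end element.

b4 stroke→Sf1  (Sf1: flow source, stroke at near end)
b3 stroke→J1  (C1: C, integral causality)
b0 stroke→TF1  (only one flow-in slot at J1)
b1 stroke→J2  (TF1 one-in-one-out from 0)
b2 stroke→J3  (J2 effort already set via bond 1)
b5 stroke→R1  (common-e at J3 fixed by 2)

b0 stroke at TF1
b1 stroke at J2
b2 stroke at J3
b3 stroke at J1
b4 stroke at Sf1
b5 stroke at R1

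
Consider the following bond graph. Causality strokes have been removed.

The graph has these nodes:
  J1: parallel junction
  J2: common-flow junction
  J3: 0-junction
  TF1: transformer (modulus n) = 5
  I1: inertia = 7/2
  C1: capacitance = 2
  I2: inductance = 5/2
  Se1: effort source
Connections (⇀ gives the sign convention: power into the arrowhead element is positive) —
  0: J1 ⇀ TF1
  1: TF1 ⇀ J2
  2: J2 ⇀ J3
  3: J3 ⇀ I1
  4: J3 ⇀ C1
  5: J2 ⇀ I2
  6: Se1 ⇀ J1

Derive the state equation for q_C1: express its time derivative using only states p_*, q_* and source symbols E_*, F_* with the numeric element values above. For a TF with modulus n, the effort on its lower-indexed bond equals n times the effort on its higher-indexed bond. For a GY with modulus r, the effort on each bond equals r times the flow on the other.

dq_C1/dt = -2*p_I1/7 + 2*p_I2/5

β6 |J1  (Se1 (Se) sets effort on bond)
β0 |TF1  (0-jn J1 has e-setter on 6)
β1 |J2  (TF1 one-in-one-out from 0)
β3 |I1  (I1: I, integral causality)
β4 |J3  (C1: C, integral causality)
β2 |J2  (J3 effort already set via bond 4)
β5 |I2  (closing 1-jn rule on J2)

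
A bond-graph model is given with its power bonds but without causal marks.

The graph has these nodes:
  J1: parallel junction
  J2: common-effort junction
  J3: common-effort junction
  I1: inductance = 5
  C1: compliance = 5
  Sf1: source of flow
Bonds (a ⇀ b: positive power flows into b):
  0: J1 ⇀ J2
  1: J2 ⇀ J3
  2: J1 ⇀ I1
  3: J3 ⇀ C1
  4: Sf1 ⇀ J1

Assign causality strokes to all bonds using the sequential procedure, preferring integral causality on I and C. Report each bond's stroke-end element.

b0 →J1
b1 →J2
b2 →I1
b3 →J3
b4 →Sf1

β4 stroke at Sf1  (Sf1 fixes flow; stroke at Sf1)
β2 stroke at I1  (prefer integral on I1)
β0 stroke at J1  (J1 needs exactly one e-in)
β1 stroke at J2  (J2 needs exactly one e-in)
β3 stroke at J3  (J3: last free bond brings effort in)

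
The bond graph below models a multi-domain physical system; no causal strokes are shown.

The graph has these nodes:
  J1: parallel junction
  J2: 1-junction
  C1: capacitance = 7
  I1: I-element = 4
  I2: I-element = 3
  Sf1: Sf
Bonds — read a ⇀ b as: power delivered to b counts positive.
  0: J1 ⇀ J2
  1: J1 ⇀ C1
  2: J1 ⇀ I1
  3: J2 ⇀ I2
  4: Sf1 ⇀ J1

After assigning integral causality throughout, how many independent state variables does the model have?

b4 →Sf1  (Sf1: flow source, stroke at near end)
b1 →J1  (C1 integral (e out))
b0 →J2  (J1: bond 1 brought effort, rest push out)
b2 →I1  (J1: bond 1 brought effort, rest push out)
b3 →I2  (J2: last free bond brings flow in)

3  (C1, I1, I2 all integral)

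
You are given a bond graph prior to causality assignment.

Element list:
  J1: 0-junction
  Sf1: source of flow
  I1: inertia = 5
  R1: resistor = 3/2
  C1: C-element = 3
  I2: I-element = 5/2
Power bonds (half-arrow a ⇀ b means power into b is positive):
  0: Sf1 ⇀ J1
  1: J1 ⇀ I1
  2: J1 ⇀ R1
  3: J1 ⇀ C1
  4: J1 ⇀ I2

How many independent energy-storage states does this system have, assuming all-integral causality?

bond 0 stroke at Sf1  (Sf1: flow source, stroke at near end)
bond 1 stroke at I1  (I1: I, integral causality)
bond 3 stroke at J1  (C1: C, integral causality)
bond 2 stroke at R1  (J1: bond 3 brought effort, rest push out)
bond 4 stroke at I2  (common-e at J1 fixed by 3)

3  (C1, I1, I2 all integral)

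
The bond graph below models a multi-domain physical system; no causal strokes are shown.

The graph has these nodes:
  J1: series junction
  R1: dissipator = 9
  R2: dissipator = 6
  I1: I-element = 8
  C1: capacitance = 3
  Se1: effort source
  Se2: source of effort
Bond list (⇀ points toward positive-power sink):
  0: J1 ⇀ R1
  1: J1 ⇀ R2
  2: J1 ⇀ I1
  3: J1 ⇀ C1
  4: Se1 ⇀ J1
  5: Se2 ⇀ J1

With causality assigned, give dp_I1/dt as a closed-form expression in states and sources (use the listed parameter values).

dp_I1/dt = E_Se1 + E_Se2 - 15*p_I1/8 - q_C1/3

#4 stroke→J1  (source Se1 imposes e)
#5 stroke→J1  (Se2 (Se) sets effort on bond)
#2 stroke→I1  (I1 integral (f out))
#0 stroke→J1  (1-jn J1 has f-setter on 2)
#1 stroke→J1  (1-jn J1 has f-setter on 2)
#3 stroke→J1  (1-jn J1 has f-setter on 2)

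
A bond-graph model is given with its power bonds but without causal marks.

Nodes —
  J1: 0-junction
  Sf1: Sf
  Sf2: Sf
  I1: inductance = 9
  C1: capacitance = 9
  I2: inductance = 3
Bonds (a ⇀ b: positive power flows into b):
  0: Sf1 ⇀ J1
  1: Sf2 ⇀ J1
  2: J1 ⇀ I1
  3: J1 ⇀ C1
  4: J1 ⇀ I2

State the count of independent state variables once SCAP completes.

3  (C1, I1, I2 all integral)

b0 stroke at Sf1  (Sf1 fixes flow; stroke at Sf1)
b1 stroke at Sf2  (Sf2 (Sf) sets flow on bond)
b2 stroke at I1  (prefer integral on I1)
b3 stroke at J1  (C1: C, integral causality)
b4 stroke at I2  (common-e at J1 fixed by 3)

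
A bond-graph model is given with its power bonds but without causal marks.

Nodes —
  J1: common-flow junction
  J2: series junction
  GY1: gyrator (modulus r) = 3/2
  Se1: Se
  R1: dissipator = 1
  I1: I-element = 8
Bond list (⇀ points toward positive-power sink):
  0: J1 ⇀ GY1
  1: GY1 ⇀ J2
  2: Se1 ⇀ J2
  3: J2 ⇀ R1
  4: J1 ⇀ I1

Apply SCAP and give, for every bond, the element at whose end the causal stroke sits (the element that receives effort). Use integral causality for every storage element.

b2 stroke→J2  (Se1 fixes effort; stroke away)
b4 stroke→I1  (I1 integral (f out))
b0 stroke→J1  (common-f at J1 fixed by 4)
b1 stroke→J2  (through GY1, causality inverts; strokes same side of GY1)
b3 stroke→R1  (J2: last free bond brings flow in)

#0 stroke→J1
#1 stroke→J2
#2 stroke→J2
#3 stroke→R1
#4 stroke→I1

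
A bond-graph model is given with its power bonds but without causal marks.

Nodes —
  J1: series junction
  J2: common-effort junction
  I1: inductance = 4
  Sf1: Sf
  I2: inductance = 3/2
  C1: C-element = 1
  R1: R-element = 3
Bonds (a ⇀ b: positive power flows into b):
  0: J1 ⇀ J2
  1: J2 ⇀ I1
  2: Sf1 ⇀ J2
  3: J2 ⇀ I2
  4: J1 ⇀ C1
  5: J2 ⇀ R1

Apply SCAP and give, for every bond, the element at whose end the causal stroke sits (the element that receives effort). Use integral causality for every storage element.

#2 →Sf1  (Sf1: flow source, stroke at near end)
#1 →I1  (I1 integral (f out))
#3 →I2  (I2: I, integral causality)
#4 →J1  (C1 integral (e out))
#0 →J2  (only one flow-in slot at J1)
#5 →R1  (J2: bond 0 brought effort, rest push out)

β0 stroke at J2
β1 stroke at I1
β2 stroke at Sf1
β3 stroke at I2
β4 stroke at J1
β5 stroke at R1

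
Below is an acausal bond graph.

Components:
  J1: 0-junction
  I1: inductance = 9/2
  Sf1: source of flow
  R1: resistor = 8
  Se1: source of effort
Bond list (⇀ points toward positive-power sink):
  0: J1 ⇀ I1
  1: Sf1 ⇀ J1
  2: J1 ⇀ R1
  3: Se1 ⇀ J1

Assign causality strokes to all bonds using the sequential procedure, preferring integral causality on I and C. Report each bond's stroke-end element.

b1 stroke→Sf1  (Sf1 fixes flow; stroke at Sf1)
b3 stroke→J1  (Se1: effort source, stroke at far end)
b0 stroke→I1  (J1: bond 3 brought effort, rest push out)
b2 stroke→R1  (common-e at J1 fixed by 3)

b0 |I1
b1 |Sf1
b2 |R1
b3 |J1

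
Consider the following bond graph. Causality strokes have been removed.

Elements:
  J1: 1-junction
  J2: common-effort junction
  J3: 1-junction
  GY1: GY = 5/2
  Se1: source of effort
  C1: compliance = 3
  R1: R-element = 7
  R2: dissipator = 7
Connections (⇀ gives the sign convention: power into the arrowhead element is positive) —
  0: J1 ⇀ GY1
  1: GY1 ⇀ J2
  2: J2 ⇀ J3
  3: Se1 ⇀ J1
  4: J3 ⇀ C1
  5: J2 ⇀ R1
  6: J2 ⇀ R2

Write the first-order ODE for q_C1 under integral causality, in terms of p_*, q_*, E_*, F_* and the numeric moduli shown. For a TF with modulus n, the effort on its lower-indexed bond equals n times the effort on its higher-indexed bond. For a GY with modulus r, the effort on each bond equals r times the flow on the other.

b3 stroke→J1  (Se1 fixes effort; stroke away)
b0 stroke→GY1  (closing 1-jn rule on J1)
b1 stroke→GY1  (GY1 both-in/both-out from 0)
b4 stroke→J3  (C1 integral (e out))
b2 stroke→J2  (closing 1-jn rule on J3)
b5 stroke→R1  (0-jn J2 has e-setter on 2)
b6 stroke→R2  (J2: bond 2 brought effort, rest push out)

dq_C1/dt = 2*E_Se1/5 - 2*q_C1/21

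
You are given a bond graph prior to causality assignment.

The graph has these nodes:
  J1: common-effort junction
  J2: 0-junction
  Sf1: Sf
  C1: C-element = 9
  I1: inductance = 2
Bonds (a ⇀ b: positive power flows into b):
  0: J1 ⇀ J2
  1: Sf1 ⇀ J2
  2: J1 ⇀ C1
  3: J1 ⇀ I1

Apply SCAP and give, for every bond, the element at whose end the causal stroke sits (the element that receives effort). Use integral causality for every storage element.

#1 stroke→Sf1  (Sf1: flow source, stroke at near end)
#0 stroke→J2  (J2 needs exactly one e-in)
#2 stroke→J1  (C1 integral (e out))
#3 stroke→I1  (0-jn J1 has e-setter on 2)

#0 |J2
#1 |Sf1
#2 |J1
#3 |I1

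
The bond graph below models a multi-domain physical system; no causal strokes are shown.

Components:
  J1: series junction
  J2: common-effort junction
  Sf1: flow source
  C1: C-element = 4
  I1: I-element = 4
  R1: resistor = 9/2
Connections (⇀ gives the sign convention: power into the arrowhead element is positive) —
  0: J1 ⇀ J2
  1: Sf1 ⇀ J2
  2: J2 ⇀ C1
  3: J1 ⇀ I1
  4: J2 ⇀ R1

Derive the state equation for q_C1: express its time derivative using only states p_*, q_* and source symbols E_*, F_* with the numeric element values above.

β1 stroke at Sf1  (Sf1: flow source, stroke at near end)
β2 stroke at J2  (C1 integral (e out))
β0 stroke at J1  (J2: bond 2 brought effort, rest push out)
β4 stroke at R1  (J2: bond 2 brought effort, rest push out)
β3 stroke at I1  (J1 needs exactly one f-in)

dq_C1/dt = F_Sf1 + p_I1/4 - q_C1/18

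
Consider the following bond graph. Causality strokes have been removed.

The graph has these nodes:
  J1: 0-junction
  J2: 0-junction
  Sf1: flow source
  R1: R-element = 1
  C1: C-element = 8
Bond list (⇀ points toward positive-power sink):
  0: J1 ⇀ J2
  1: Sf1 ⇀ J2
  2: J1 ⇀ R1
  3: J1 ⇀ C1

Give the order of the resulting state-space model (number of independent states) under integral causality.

1  (C1 all integral)

b1 stroke→Sf1  (Sf1 fixes flow; stroke at Sf1)
b0 stroke→J2  (closing 0-jn rule on J2)
b3 stroke→J1  (prefer integral on C1)
b2 stroke→R1  (common-e at J1 fixed by 3)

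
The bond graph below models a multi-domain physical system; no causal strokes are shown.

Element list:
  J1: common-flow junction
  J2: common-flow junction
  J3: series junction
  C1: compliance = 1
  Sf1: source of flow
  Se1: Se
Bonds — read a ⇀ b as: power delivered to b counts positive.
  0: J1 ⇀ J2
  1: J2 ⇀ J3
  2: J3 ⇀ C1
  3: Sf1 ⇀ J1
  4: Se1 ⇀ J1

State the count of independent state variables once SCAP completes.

1  (C1 all integral)

bond 3 |Sf1  (Sf1 fixes flow; stroke at Sf1)
bond 4 |J1  (source Se1 imposes e)
bond 0 |J1  (J1 flow already set via bond 3)
bond 1 |J2  (J2: bond 0 brought flow, rest push out)
bond 2 |J3  (1-jn J3 has f-setter on 1)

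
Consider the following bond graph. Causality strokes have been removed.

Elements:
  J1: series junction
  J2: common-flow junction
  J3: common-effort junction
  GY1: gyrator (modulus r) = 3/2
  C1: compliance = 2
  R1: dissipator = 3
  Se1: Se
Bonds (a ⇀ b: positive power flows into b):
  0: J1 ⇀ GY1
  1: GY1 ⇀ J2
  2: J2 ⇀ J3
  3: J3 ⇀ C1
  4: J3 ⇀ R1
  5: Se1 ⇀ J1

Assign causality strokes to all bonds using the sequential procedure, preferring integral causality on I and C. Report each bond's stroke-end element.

bond 0 stroke at GY1
bond 1 stroke at GY1
bond 2 stroke at J2
bond 3 stroke at J3
bond 4 stroke at R1
bond 5 stroke at J1

β5 stroke at J1  (Se1: effort source, stroke at far end)
β0 stroke at GY1  (closing 1-jn rule on J1)
β1 stroke at GY1  (GY1 both-in/both-out from 0)
β2 stroke at J2  (1-jn J2 has f-setter on 1)
β3 stroke at J3  (C1 outputs effort q/C1)
β4 stroke at R1  (J3: bond 3 brought effort, rest push out)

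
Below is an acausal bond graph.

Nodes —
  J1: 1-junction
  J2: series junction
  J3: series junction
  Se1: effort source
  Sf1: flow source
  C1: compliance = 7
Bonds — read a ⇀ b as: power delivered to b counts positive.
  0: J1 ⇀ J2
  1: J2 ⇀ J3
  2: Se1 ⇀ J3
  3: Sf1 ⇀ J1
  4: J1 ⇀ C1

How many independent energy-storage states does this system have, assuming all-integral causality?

b2 stroke→J3  (Se1: effort source, stroke at far end)
b3 stroke→Sf1  (source Sf1 imposes f)
b0 stroke→J1  (common-f at J1 fixed by 3)
b4 stroke→J1  (common-f at J1 fixed by 3)
b1 stroke→J2  (J2 flow already set via bond 0)

1  (C1 all integral)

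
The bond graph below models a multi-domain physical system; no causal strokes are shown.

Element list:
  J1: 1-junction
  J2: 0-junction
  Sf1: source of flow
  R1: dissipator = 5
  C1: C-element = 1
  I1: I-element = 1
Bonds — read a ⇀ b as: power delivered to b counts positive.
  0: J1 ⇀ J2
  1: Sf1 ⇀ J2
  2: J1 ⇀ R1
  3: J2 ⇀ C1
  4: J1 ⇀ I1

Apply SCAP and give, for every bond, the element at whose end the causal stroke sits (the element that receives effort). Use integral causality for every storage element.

bond 1 stroke at Sf1  (source Sf1 imposes f)
bond 3 stroke at J2  (C1: C, integral causality)
bond 0 stroke at J1  (0-jn J2 has e-setter on 3)
bond 4 stroke at I1  (prefer integral on I1)
bond 2 stroke at J1  (J1: bond 4 brought flow, rest push out)

bond 0 |J1
bond 1 |Sf1
bond 2 |J1
bond 3 |J2
bond 4 |I1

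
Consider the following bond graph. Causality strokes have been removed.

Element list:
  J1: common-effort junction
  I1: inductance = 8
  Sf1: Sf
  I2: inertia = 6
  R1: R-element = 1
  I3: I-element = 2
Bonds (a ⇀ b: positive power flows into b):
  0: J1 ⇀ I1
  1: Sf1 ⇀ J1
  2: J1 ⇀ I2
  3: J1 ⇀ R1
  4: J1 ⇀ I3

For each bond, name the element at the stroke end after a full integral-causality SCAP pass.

β1 stroke at Sf1  (Sf1 (Sf) sets flow on bond)
β0 stroke at I1  (I1: I, integral causality)
β2 stroke at I2  (I2 outputs flow p/I2)
β4 stroke at I3  (I3: I, integral causality)
β3 stroke at J1  (J1 needs exactly one e-in)

#0 stroke at I1
#1 stroke at Sf1
#2 stroke at I2
#3 stroke at J1
#4 stroke at I3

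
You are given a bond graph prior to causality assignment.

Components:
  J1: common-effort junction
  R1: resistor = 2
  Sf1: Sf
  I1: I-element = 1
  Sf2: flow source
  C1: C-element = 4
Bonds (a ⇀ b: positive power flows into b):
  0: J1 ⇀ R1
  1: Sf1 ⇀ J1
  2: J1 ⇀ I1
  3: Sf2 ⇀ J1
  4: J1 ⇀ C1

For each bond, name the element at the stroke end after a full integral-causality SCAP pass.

b1 stroke→Sf1  (Sf1: flow source, stroke at near end)
b3 stroke→Sf2  (Sf2: flow source, stroke at near end)
b2 stroke→I1  (prefer integral on I1)
b4 stroke→J1  (C1: C, integral causality)
b0 stroke→R1  (J1 effort already set via bond 4)

#0 |R1
#1 |Sf1
#2 |I1
#3 |Sf2
#4 |J1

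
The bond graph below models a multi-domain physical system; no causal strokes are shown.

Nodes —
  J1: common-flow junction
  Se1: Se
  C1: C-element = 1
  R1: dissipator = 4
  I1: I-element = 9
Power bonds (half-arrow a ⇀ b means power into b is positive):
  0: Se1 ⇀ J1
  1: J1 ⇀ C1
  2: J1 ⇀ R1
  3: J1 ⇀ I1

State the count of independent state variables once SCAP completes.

β0 stroke→J1  (Se1 fixes effort; stroke away)
β1 stroke→J1  (C1: C, integral causality)
β3 stroke→I1  (I1 outputs flow p/I1)
β2 stroke→J1  (1-jn J1 has f-setter on 3)

2  (C1, I1 all integral)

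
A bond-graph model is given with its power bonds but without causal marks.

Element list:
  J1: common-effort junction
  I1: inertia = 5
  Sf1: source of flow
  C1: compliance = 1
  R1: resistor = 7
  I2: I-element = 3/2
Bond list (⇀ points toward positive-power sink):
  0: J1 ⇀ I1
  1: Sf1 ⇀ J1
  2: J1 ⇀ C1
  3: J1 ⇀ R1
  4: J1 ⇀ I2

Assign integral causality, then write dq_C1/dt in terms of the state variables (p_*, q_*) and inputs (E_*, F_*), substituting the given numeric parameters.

bond 1 →Sf1  (Sf1 (Sf) sets flow on bond)
bond 0 →I1  (I1: I, integral causality)
bond 2 →J1  (C1: C, integral causality)
bond 3 →R1  (J1: bond 2 brought effort, rest push out)
bond 4 →I2  (0-jn J1 has e-setter on 2)

dq_C1/dt = F_Sf1 - p_I1/5 - 2*p_I2/3 - q_C1/7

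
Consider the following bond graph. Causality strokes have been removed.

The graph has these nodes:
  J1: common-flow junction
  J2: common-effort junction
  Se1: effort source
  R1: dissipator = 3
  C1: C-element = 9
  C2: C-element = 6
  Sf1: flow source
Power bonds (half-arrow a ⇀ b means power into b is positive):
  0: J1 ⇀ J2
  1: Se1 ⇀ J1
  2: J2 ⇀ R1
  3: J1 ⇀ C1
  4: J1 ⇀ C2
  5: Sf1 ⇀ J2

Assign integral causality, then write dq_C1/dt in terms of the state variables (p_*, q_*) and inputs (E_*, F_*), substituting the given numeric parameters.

dq_C1/dt = E_Se1/3 - F_Sf1 - q_C1/27 - q_C2/18

b1 →J1  (Se1 fixes effort; stroke away)
b5 →Sf1  (Sf1 fixes flow; stroke at Sf1)
b3 →J1  (C1: C, integral causality)
b4 →J1  (C2 outputs effort q/C2)
b0 →J2  (closing 1-jn rule on J1)
b2 →R1  (common-e at J2 fixed by 0)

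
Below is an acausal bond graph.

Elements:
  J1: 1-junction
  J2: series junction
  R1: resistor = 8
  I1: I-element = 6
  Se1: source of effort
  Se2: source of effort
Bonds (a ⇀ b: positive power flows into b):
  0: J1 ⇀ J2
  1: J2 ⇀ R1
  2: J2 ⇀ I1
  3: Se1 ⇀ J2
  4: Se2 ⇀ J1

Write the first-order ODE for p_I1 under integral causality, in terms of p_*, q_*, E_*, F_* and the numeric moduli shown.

dp_I1/dt = E_Se1 + E_Se2 - 4*p_I1/3

β3 stroke→J2  (Se1 fixes effort; stroke away)
β4 stroke→J1  (Se2 fixes effort; stroke away)
β0 stroke→J2  (closing 1-jn rule on J1)
β2 stroke→I1  (prefer integral on I1)
β1 stroke→J2  (J2: bond 2 brought flow, rest push out)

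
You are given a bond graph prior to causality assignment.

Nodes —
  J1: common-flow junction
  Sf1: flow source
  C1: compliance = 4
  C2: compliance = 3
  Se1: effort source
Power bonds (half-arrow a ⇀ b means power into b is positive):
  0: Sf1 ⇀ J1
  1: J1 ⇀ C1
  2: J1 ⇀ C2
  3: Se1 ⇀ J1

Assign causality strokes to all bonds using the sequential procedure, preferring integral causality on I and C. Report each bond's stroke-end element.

b0 →Sf1
b1 →J1
b2 →J1
b3 →J1

β0 stroke at Sf1  (Sf1 fixes flow; stroke at Sf1)
β3 stroke at J1  (Se1: effort source, stroke at far end)
β1 stroke at J1  (J1 flow already set via bond 0)
β2 stroke at J1  (common-f at J1 fixed by 0)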